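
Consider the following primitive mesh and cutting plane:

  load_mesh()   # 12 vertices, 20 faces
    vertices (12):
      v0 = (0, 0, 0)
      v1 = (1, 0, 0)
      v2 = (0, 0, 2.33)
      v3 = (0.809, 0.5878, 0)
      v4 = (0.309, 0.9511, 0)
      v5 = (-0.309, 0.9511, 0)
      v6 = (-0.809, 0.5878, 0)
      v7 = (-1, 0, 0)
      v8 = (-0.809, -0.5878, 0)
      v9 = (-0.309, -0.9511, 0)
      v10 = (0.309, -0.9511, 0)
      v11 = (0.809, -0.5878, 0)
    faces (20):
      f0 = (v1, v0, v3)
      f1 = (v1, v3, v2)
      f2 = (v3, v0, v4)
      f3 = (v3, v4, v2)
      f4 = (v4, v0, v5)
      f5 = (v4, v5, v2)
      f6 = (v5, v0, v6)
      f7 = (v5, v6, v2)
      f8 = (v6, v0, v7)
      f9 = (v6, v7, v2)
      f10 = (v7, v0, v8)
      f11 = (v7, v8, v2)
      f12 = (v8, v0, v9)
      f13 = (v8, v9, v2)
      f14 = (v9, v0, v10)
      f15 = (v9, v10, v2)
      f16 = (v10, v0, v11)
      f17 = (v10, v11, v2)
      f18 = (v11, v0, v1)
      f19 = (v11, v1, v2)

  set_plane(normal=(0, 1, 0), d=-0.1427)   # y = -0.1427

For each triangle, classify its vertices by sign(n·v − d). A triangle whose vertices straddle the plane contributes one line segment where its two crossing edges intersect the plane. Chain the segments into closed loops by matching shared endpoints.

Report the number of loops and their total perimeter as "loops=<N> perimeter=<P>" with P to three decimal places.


Straddling triangles (10 of 20):
  (v7,v0,v8) [++-] → (-0.196401, -0.1427, 0)–(-0.953631, -0.1427, 0)  len=0.7572
  (v7,v8,v2) [+-+] → (-0.953631, -0.1427, 0)–(-0.196401, -0.1427, 1.76435)  len=1.9200
  (v8,v0,v9) [-+-] → (-0.196401, -0.1427, 0)–(-0.0463614, -0.1427, 0)  len=0.1500
  (v8,v9,v2) [--+] → (-0.0463614, -0.1427, 1.98041)–(-0.196401, -0.1427, 1.76435)  len=0.2631
  (v9,v0,v10) [-+-] → (-0.0463614, -0.1427, 0)–(0.0463614, -0.1427, 0)  len=0.0927
  (v9,v10,v2) [--+] → (0.0463614, -0.1427, 1.98041)–(-0.0463614, -0.1427, 1.98041)  len=0.0927
  (v10,v0,v11) [-+-] → (0.0463614, -0.1427, 0)–(0.196401, -0.1427, 0)  len=0.1500
  (v10,v11,v2) [--+] → (0.196401, -0.1427, 1.76435)–(0.0463614, -0.1427, 1.98041)  len=0.2631
  (v11,v0,v1) [-++] → (0.196401, -0.1427, 0)–(0.953631, -0.1427, 0)  len=0.7572
  (v11,v1,v2) [-++] → (0.953631, -0.1427, 0)–(0.196401, -0.1427, 1.76435)  len=1.9200

Chained into 1 loop(s):
  loop 1: 10 segments, perimeter = 6.3660
Total perimeter = 6.366

loops=1 perimeter=6.366


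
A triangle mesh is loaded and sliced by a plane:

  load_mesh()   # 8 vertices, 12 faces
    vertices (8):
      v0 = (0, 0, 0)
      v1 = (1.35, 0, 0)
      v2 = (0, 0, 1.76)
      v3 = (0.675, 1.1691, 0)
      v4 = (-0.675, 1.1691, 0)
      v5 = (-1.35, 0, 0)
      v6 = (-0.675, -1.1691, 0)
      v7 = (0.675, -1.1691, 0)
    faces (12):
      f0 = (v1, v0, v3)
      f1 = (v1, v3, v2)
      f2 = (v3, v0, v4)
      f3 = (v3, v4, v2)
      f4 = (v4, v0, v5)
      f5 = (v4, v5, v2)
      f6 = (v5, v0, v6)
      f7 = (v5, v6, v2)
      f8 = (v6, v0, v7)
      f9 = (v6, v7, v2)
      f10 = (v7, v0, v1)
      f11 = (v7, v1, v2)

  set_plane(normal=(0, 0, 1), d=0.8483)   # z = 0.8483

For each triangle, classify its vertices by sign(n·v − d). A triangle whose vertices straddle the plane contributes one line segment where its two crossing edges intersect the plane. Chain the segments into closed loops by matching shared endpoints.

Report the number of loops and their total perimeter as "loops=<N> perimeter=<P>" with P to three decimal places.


Straddling triangles (6 of 12):
  (v1,v3,v2) [--+] → (0.349658, 0.605607, 0.8483)–(0.699315, 0, 0.8483)  len=0.6993
  (v3,v4,v2) [--+] → (-0.349658, 0.605607, 0.8483)–(0.349658, 0.605607, 0.8483)  len=0.6993
  (v4,v5,v2) [--+] → (-0.699315, 0, 0.8483)–(-0.349658, 0.605607, 0.8483)  len=0.6993
  (v5,v6,v2) [--+] → (-0.349658, -0.605607, 0.8483)–(-0.699315, 0, 0.8483)  len=0.6993
  (v6,v7,v2) [--+] → (0.349658, -0.605607, 0.8483)–(-0.349658, -0.605607, 0.8483)  len=0.6993
  (v7,v1,v2) [--+] → (0.699315, 0, 0.8483)–(0.349658, -0.605607, 0.8483)  len=0.6993

Chained into 1 loop(s):
  loop 1: 6 segments, perimeter = 4.1958
Total perimeter = 4.196

loops=1 perimeter=4.196


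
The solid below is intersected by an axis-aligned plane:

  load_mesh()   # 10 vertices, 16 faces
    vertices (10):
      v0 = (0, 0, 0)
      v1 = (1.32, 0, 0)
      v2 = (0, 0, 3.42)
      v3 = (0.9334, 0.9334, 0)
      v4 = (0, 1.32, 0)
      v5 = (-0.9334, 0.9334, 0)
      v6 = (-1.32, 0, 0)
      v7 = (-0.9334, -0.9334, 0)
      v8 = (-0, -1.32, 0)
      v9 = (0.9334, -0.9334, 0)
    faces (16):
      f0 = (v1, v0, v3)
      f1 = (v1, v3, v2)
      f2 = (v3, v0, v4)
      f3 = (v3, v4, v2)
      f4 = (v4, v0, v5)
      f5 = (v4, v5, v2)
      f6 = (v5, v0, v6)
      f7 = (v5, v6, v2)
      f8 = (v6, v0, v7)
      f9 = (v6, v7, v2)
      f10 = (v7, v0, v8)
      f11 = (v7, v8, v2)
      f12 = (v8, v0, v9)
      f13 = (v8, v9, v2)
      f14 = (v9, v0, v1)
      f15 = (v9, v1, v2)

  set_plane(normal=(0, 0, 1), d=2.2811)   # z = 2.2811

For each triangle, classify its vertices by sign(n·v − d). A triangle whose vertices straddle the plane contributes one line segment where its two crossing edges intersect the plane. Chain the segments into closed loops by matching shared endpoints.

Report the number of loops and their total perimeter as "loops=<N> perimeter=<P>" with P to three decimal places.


Straddling triangles (8 of 16):
  (v1,v3,v2) [--+] → (0.310833, 0.310833, 2.2811)–(0.439575, 0, 2.2811)  len=0.3364
  (v3,v4,v2) [--+] → (0, 0.439575, 2.2811)–(0.310833, 0.310833, 2.2811)  len=0.3364
  (v4,v5,v2) [--+] → (-0.310833, 0.310833, 2.2811)–(0, 0.439575, 2.2811)  len=0.3364
  (v5,v6,v2) [--+] → (-0.439575, 0, 2.2811)–(-0.310833, 0.310833, 2.2811)  len=0.3364
  (v6,v7,v2) [--+] → (-0.310833, -0.310833, 2.2811)–(-0.439575, 0, 2.2811)  len=0.3364
  (v7,v8,v2) [--+] → (0, -0.439575, 2.2811)–(-0.310833, -0.310833, 2.2811)  len=0.3364
  (v8,v9,v2) [--+] → (0.310833, -0.310833, 2.2811)–(0, -0.439575, 2.2811)  len=0.3364
  (v9,v1,v2) [--+] → (0.439575, 0, 2.2811)–(0.310833, -0.310833, 2.2811)  len=0.3364

Chained into 1 loop(s):
  loop 1: 8 segments, perimeter = 2.6915
Total perimeter = 2.692

loops=1 perimeter=2.692


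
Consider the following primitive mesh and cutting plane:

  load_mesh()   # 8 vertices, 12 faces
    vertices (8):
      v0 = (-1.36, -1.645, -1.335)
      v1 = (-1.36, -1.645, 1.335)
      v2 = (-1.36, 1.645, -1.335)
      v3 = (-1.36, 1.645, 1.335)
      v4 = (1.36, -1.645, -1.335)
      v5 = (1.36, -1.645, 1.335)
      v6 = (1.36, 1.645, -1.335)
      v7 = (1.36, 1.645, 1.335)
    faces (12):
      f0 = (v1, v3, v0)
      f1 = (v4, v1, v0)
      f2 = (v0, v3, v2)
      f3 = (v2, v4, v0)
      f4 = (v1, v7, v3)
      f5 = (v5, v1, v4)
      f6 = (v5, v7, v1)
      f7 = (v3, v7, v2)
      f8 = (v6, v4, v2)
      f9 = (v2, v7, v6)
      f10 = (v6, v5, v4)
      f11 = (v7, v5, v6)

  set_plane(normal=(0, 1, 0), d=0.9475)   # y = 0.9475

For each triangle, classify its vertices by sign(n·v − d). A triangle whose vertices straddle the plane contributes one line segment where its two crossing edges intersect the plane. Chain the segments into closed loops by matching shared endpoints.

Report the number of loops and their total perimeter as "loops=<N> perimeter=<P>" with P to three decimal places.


Straddling triangles (8 of 12):
  (v1,v3,v0) [-+-] → (-1.36, 0.9475, 1.335)–(-1.36, 0.9475, 0.768944)  len=0.5661
  (v0,v3,v2) [-++] → (-1.36, 0.9475, 0.768944)–(-1.36, 0.9475, -1.335)  len=2.1039
  (v2,v4,v0) [+--] → (-0.783343, 0.9475, -1.335)–(-1.36, 0.9475, -1.335)  len=0.5767
  (v1,v7,v3) [-++] → (0.783343, 0.9475, 1.335)–(-1.36, 0.9475, 1.335)  len=2.1433
  (v5,v7,v1) [-+-] → (1.36, 0.9475, 1.335)–(0.783343, 0.9475, 1.335)  len=0.5767
  (v6,v4,v2) [+-+] → (1.36, 0.9475, -1.335)–(-0.783343, 0.9475, -1.335)  len=2.1433
  (v6,v5,v4) [+--] → (1.36, 0.9475, -0.768944)–(1.36, 0.9475, -1.335)  len=0.5661
  (v7,v5,v6) [+-+] → (1.36, 0.9475, 1.335)–(1.36, 0.9475, -0.768944)  len=2.1039

Chained into 1 loop(s):
  loop 1: 8 segments, perimeter = 10.7800
Total perimeter = 10.780

loops=1 perimeter=10.780


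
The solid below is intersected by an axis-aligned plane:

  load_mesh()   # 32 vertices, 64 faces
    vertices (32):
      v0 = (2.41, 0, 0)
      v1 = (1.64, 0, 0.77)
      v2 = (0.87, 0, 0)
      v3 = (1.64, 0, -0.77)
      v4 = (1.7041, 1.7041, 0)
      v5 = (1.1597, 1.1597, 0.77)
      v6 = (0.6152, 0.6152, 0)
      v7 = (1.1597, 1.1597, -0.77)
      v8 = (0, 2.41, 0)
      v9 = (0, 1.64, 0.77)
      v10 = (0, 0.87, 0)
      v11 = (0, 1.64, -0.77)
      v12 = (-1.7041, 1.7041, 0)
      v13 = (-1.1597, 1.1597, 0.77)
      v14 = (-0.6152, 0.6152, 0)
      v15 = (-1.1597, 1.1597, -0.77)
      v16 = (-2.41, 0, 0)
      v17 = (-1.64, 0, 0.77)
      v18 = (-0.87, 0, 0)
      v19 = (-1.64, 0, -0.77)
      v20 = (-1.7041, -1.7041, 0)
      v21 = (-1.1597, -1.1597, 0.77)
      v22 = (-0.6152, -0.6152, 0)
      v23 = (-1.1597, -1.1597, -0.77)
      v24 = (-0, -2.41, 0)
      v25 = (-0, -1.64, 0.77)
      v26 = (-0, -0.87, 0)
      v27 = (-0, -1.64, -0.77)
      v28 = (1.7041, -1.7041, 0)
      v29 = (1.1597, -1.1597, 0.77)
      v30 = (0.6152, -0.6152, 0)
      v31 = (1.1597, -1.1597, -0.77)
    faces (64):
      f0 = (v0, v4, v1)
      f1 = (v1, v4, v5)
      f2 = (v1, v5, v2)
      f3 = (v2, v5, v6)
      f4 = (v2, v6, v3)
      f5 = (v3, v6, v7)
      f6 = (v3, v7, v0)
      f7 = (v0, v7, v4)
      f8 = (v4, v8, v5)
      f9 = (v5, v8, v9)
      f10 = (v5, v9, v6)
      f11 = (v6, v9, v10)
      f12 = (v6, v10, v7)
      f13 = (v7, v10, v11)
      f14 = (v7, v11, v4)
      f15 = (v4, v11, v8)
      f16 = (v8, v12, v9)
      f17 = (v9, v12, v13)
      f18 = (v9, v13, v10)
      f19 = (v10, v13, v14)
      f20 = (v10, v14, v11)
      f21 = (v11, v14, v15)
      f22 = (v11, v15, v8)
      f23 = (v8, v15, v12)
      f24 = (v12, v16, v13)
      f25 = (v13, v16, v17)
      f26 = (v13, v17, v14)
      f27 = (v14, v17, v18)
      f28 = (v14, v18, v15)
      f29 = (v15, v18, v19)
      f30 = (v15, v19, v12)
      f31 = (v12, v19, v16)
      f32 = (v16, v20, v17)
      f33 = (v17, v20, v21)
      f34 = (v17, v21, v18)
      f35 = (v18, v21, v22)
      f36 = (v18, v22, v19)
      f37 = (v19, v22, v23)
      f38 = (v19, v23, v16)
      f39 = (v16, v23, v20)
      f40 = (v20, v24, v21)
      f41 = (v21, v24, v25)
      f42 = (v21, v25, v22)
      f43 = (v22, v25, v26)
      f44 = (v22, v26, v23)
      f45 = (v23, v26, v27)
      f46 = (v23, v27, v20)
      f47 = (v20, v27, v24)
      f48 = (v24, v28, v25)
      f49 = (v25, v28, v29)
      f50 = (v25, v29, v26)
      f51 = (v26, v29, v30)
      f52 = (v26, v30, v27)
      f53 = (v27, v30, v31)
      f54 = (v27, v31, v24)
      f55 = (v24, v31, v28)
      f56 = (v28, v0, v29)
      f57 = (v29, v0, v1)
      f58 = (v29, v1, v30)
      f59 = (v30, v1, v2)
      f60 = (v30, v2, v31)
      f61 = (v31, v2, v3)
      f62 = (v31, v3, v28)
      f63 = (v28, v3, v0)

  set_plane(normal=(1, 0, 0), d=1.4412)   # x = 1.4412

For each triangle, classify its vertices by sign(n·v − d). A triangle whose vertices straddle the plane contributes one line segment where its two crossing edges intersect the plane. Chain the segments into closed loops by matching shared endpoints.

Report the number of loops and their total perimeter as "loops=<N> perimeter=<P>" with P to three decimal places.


loops=1 perimeter=8.343

Straddling triangles (18 of 64):
  (v1,v4,v5) [++-] → (1.4412, 1.4412, 0.371846)–(1.4412, 0.480009, 0.77)  len=1.0404
  (v1,v5,v2) [+--] → (1.4412, 0.480009, 0.77)–(1.4412, 0, 0.5712)  len=0.5195
  (v2,v6,v3) [--+] → (1.4412, 0.119342, -0.620628)–(1.4412, 0, -0.5712)  len=0.1292
  (v3,v6,v7) [+--] → (1.4412, 0.119342, -0.620628)–(1.4412, 0.480009, -0.77)  len=0.3904
  (v3,v7,v0) [+-+] → (1.4412, 0.480009, -0.77)–(1.4412, 0.898598, -0.596638)  len=0.4531
  (v0,v7,v4) [+-+] → (1.4412, 0.898598, -0.596638)–(1.4412, 1.4412, -0.371846)  len=0.5873
  (v4,v8,v5) [+--] → (1.4412, 1.813, 0)–(1.4412, 1.4412, 0.371846)  len=0.5258
  (v7,v11,v4) [--+] → (1.4412, 1.69421, -0.118792)–(1.4412, 1.4412, -0.371846)  len=0.3578
  (v4,v11,v8) [+--] → (1.4412, 1.69421, -0.118792)–(1.4412, 1.813, 0)  len=0.1680
  (v24,v28,v25) [-+-] → (1.4412, -1.813, 0)–(1.4412, -1.69421, 0.118792)  len=0.1680
  (v25,v28,v29) [-+-] → (1.4412, -1.69421, 0.118792)–(1.4412, -1.4412, 0.371846)  len=0.3578
  (v24,v31,v28) [--+] → (1.4412, -1.4412, -0.371846)–(1.4412, -1.813, 0)  len=0.5258
  (v28,v0,v29) [++-] → (1.4412, -0.898598, 0.596638)–(1.4412, -1.4412, 0.371846)  len=0.5873
  (v29,v0,v1) [-++] → (1.4412, -0.898598, 0.596638)–(1.4412, -0.480009, 0.77)  len=0.4531
  (v29,v1,v30) [-+-] → (1.4412, -0.480009, 0.77)–(1.4412, -0.119342, 0.620628)  len=0.3904
  (v30,v1,v2) [-+-] → (1.4412, -0.119342, 0.620628)–(1.4412, 0, 0.5712)  len=0.1292
  (v31,v2,v3) [--+] → (1.4412, 0, -0.5712)–(1.4412, -0.480009, -0.77)  len=0.5195
  (v31,v3,v28) [-++] → (1.4412, -0.480009, -0.77)–(1.4412, -1.4412, -0.371846)  len=1.0404

Chained into 1 loop(s):
  loop 1: 18 segments, perimeter = 8.3431
Total perimeter = 8.343


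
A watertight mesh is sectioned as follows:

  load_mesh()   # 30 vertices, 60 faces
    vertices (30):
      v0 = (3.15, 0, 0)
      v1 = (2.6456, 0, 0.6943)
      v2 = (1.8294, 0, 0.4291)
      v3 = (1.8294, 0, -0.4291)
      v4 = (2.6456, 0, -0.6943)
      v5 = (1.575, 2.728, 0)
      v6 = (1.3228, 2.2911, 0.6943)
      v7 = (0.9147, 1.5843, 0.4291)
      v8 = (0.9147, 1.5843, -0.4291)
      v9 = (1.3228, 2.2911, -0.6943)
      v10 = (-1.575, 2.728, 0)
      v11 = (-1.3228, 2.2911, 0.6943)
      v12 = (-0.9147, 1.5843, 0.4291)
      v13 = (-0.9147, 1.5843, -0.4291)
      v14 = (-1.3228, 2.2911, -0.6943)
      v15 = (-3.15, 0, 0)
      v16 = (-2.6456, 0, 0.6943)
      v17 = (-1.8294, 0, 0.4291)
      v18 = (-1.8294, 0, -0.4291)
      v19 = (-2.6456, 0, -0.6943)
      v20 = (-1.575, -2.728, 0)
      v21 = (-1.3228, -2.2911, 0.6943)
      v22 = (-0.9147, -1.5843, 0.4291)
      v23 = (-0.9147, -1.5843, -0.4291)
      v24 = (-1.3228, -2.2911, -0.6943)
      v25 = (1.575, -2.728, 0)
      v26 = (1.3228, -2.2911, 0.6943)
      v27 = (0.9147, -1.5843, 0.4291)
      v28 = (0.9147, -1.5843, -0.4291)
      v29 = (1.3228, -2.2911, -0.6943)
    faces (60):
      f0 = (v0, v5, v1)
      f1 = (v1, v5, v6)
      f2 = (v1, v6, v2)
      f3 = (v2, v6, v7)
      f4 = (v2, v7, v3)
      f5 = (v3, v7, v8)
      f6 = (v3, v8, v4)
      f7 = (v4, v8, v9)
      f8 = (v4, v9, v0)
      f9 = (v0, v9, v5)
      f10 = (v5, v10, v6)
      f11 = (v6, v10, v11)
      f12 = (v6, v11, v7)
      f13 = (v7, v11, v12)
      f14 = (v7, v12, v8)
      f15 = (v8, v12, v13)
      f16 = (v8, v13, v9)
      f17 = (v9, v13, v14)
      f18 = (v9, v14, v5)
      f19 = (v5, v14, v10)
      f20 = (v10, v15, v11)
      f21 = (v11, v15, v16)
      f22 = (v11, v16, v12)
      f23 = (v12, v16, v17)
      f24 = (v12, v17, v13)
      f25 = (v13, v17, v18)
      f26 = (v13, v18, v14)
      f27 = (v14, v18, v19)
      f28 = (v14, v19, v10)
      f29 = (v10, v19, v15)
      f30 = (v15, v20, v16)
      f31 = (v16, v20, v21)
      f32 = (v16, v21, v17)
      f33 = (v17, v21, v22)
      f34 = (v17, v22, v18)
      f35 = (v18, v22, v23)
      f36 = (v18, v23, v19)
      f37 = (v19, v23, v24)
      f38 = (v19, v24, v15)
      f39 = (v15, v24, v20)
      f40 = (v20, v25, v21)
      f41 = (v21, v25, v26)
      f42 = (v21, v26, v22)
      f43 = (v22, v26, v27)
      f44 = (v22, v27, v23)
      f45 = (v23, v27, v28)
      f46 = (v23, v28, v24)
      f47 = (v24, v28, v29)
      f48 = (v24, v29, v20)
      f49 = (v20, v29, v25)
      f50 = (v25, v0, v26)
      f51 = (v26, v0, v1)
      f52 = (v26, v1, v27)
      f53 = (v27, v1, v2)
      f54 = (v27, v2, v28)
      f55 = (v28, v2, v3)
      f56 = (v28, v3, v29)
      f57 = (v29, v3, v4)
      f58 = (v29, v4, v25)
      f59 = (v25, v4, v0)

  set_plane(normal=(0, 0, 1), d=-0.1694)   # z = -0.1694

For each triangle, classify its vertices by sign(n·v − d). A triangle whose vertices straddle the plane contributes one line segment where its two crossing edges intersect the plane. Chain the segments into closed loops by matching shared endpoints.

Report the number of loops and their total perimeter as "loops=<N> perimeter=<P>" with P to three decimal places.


loops=2 perimeter=29.138

Straddling triangles (24 of 60):
  (v2,v7,v3) [++-] → (1.5526, 0.479425, -0.1694)–(1.8294, 0, -0.1694)  len=0.5536
  (v3,v7,v8) [-+-] → (1.5526, 0.479425, -0.1694)–(0.9147, 1.5843, -0.1694)  len=1.2758
  (v4,v9,v0) [--+] → (2.70419, 0.558998, -0.1694)–(3.02693, 0, -0.1694)  len=0.6455
  (v0,v9,v5) [+-+] → (2.70419, 0.558998, -0.1694)–(1.51347, 2.6214, -0.1694)  len=2.3815
  (v7,v12,v8) [++-] → (0.361105, 1.5843, -0.1694)–(0.9147, 1.5843, -0.1694)  len=0.5536
  (v8,v12,v13) [-+-] → (0.361105, 1.5843, -0.1694)–(-0.9147, 1.5843, -0.1694)  len=1.2758
  (v9,v14,v5) [--+] → (0.867975, 2.6214, -0.1694)–(1.51347, 2.6214, -0.1694)  len=0.6455
  (v5,v14,v10) [+-+] → (0.867975, 2.6214, -0.1694)–(-1.51347, 2.6214, -0.1694)  len=2.3814
  (v12,v17,v13) [++-] → (-1.1915, 1.10487, -0.1694)–(-0.9147, 1.5843, -0.1694)  len=0.5536
  (v13,v17,v18) [-+-] → (-1.1915, 1.10487, -0.1694)–(-1.8294, 0, -0.1694)  len=1.2758
  (v14,v19,v10) [--+] → (-1.83621, 2.0624, -0.1694)–(-1.51347, 2.6214, -0.1694)  len=0.6455
  (v10,v19,v15) [+-+] → (-1.83621, 2.0624, -0.1694)–(-3.02693, 0, -0.1694)  len=2.3815
  (v17,v22,v18) [++-] → (-1.5526, -0.479425, -0.1694)–(-1.8294, 0, -0.1694)  len=0.5536
  (v18,v22,v23) [-+-] → (-1.5526, -0.479425, -0.1694)–(-0.9147, -1.5843, -0.1694)  len=1.2758
  (v19,v24,v15) [--+] → (-2.70419, -0.558998, -0.1694)–(-3.02693, 0, -0.1694)  len=0.6455
  (v15,v24,v20) [+-+] → (-2.70419, -0.558998, -0.1694)–(-1.51347, -2.6214, -0.1694)  len=2.3815
  (v22,v27,v23) [++-] → (-0.361105, -1.5843, -0.1694)–(-0.9147, -1.5843, -0.1694)  len=0.5536
  (v23,v27,v28) [-+-] → (-0.361105, -1.5843, -0.1694)–(0.9147, -1.5843, -0.1694)  len=1.2758
  (v24,v29,v20) [--+] → (-0.867975, -2.6214, -0.1694)–(-1.51347, -2.6214, -0.1694)  len=0.6455
  (v20,v29,v25) [+-+] → (-0.867975, -2.6214, -0.1694)–(1.51347, -2.6214, -0.1694)  len=2.3814
  (v27,v2,v28) [++-] → (1.1915, -1.10487, -0.1694)–(0.9147, -1.5843, -0.1694)  len=0.5536
  (v28,v2,v3) [-+-] → (1.1915, -1.10487, -0.1694)–(1.8294, 0, -0.1694)  len=1.2758
  (v29,v4,v25) [--+] → (1.83621, -2.0624, -0.1694)–(1.51347, -2.6214, -0.1694)  len=0.6455
  (v25,v4,v0) [+-+] → (1.83621, -2.0624, -0.1694)–(3.02693, 0, -0.1694)  len=2.3815

Chained into 2 loop(s):
  loop 1: 12 segments, perimeter = 10.9764
  loop 2: 12 segments, perimeter = 18.1616
Total perimeter = 29.138


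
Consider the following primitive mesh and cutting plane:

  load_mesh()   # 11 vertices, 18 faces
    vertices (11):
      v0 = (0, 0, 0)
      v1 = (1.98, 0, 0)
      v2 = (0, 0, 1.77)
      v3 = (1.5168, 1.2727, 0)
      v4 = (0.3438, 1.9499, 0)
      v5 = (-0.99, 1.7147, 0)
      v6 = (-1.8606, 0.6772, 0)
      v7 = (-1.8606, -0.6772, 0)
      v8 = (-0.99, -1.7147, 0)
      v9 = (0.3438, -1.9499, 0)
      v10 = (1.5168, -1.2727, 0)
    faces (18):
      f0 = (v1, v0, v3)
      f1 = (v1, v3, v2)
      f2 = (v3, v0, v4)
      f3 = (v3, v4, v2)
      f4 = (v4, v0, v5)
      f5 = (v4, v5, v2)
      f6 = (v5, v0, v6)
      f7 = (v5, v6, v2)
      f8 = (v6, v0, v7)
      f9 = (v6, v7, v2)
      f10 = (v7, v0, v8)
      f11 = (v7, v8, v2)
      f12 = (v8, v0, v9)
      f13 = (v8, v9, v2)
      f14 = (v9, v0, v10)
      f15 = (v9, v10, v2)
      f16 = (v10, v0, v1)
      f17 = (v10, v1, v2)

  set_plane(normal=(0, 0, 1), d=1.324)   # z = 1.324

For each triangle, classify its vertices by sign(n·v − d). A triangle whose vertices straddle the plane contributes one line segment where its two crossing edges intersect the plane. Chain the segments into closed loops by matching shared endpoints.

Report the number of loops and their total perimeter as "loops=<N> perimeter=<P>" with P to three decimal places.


loops=1 perimeter=3.071

Straddling triangles (9 of 18):
  (v1,v3,v2) [--+] → (0.382199, 0.320692, 1.324)–(0.498915, 0, 1.324)  len=0.3413
  (v3,v4,v2) [--+] → (0.0866298, 0.491331, 1.324)–(0.382199, 0.320692, 1.324)  len=0.3413
  (v4,v5,v2) [--+] → (-0.249458, 0.432066, 1.324)–(0.0866298, 0.491331, 1.324)  len=0.3413
  (v5,v6,v2) [--+] → (-0.468829, 0.170639, 1.324)–(-0.249458, 0.432066, 1.324)  len=0.3413
  (v6,v7,v2) [--+] → (-0.468829, -0.170639, 1.324)–(-0.468829, 0.170639, 1.324)  len=0.3413
  (v7,v8,v2) [--+] → (-0.249458, -0.432066, 1.324)–(-0.468829, -0.170639, 1.324)  len=0.3413
  (v8,v9,v2) [--+] → (0.0866298, -0.491331, 1.324)–(-0.249458, -0.432066, 1.324)  len=0.3413
  (v9,v10,v2) [--+] → (0.382199, -0.320692, 1.324)–(0.0866298, -0.491331, 1.324)  len=0.3413
  (v10,v1,v2) [--+] → (0.498915, 0, 1.324)–(0.382199, -0.320692, 1.324)  len=0.3413

Chained into 1 loop(s):
  loop 1: 9 segments, perimeter = 3.0715
Total perimeter = 3.071


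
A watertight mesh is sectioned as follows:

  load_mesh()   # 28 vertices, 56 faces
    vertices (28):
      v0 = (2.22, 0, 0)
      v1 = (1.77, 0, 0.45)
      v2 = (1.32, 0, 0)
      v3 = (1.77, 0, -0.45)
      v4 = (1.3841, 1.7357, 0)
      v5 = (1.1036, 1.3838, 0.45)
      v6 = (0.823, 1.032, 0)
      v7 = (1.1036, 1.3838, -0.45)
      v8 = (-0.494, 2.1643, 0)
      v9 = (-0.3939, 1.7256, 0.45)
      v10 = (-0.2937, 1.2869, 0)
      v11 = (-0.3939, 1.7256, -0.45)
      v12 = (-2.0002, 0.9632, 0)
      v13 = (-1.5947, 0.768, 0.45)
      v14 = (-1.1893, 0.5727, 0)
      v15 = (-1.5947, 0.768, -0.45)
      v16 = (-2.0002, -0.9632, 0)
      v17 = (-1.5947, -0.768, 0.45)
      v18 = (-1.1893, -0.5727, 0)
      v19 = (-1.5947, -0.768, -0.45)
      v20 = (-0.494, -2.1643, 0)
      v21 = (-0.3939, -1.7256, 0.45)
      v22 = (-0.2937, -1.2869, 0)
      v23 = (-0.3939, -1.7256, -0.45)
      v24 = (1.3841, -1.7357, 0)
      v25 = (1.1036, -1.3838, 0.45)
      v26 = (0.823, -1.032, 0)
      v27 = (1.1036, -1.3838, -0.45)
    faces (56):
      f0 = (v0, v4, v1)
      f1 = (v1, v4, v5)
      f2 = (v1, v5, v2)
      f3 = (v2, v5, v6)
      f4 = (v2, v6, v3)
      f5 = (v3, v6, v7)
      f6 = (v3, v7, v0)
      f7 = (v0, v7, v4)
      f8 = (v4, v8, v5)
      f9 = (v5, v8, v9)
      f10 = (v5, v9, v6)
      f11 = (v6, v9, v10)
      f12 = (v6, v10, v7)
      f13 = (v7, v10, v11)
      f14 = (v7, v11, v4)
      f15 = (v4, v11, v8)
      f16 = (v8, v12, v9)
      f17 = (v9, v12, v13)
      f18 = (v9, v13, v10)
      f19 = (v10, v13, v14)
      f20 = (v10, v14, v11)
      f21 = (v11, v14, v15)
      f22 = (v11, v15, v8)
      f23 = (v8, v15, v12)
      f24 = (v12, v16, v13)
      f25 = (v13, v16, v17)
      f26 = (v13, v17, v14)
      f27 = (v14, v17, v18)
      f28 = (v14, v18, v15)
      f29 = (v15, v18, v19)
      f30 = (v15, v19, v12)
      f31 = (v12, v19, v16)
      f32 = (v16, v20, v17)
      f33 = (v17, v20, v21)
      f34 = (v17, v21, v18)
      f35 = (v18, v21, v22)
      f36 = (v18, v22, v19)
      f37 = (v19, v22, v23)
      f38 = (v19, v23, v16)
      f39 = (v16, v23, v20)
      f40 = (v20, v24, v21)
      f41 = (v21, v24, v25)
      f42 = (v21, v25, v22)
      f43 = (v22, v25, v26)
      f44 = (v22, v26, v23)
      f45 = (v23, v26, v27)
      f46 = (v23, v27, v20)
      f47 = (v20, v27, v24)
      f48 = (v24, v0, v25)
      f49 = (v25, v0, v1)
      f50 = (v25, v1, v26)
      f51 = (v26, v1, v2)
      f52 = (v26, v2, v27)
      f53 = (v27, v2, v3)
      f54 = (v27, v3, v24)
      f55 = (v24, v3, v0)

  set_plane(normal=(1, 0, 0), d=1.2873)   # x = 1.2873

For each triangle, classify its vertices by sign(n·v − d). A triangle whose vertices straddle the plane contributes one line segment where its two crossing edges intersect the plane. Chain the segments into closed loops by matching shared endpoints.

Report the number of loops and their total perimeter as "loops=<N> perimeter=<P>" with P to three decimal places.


Straddling triangles (20 of 56):
  (v1,v4,v5) [++-] → (1.2873, 1.61426, 0.155294)–(1.2873, 1.00234, 0.45)  len=0.6792
  (v1,v5,v2) [+-+] → (1.2873, 1.00234, 0.45)–(1.2873, 0.209105, 0.0679991)  len=0.8804
  (v2,v5,v6) [+--] → (1.2873, 0.209105, 0.0679991)–(1.2873, 0.0679002, 0)  len=0.1567
  (v2,v6,v3) [+-+] → (1.2873, 0.0679002, 0)–(1.2873, 0.526026, -0.220628)  len=0.5085
  (v3,v6,v7) [+--] → (1.2873, 0.526026, -0.220628)–(1.2873, 1.00234, -0.45)  len=0.5287
  (v3,v7,v0) [+-+] → (1.2873, 1.00234, -0.45)–(1.2873, 1.1561, -0.375954)  len=0.1707
  (v0,v7,v4) [+-+] → (1.2873, 1.1561, -0.375954)–(1.2873, 1.61426, -0.155294)  len=0.5085
  (v4,v8,v5) [+--] → (1.2873, 1.75779, 0)–(1.2873, 1.61426, 0.155294)  len=0.2115
  (v7,v11,v4) [--+] → (1.2873, 1.73515, -0.0244994)–(1.2873, 1.61426, -0.155294)  len=0.1781
  (v4,v11,v8) [+--] → (1.2873, 1.73515, -0.0244994)–(1.2873, 1.75779, 0)  len=0.0334
  (v20,v24,v21) [-+-] → (1.2873, -1.75779, 0)–(1.2873, -1.73515, 0.0244994)  len=0.0334
  (v21,v24,v25) [-+-] → (1.2873, -1.73515, 0.0244994)–(1.2873, -1.61426, 0.155294)  len=0.1781
  (v20,v27,v24) [--+] → (1.2873, -1.61426, -0.155294)–(1.2873, -1.75779, 0)  len=0.2115
  (v24,v0,v25) [++-] → (1.2873, -1.1561, 0.375954)–(1.2873, -1.61426, 0.155294)  len=0.5085
  (v25,v0,v1) [-++] → (1.2873, -1.1561, 0.375954)–(1.2873, -1.00234, 0.45)  len=0.1707
  (v25,v1,v26) [-+-] → (1.2873, -1.00234, 0.45)–(1.2873, -0.526026, 0.220628)  len=0.5287
  (v26,v1,v2) [-++] → (1.2873, -0.526026, 0.220628)–(1.2873, -0.0679002, 0)  len=0.5085
  (v26,v2,v27) [-+-] → (1.2873, -0.0679002, 0)–(1.2873, -0.209105, -0.0679991)  len=0.1567
  (v27,v2,v3) [-++] → (1.2873, -0.209105, -0.0679991)–(1.2873, -1.00234, -0.45)  len=0.8804
  (v27,v3,v24) [-++] → (1.2873, -1.00234, -0.45)–(1.2873, -1.61426, -0.155294)  len=0.6792

Chained into 2 loop(s):
  loop 1: 10 segments, perimeter = 3.8556
  loop 2: 10 segments, perimeter = 3.8556
Total perimeter = 7.711

loops=2 perimeter=7.711


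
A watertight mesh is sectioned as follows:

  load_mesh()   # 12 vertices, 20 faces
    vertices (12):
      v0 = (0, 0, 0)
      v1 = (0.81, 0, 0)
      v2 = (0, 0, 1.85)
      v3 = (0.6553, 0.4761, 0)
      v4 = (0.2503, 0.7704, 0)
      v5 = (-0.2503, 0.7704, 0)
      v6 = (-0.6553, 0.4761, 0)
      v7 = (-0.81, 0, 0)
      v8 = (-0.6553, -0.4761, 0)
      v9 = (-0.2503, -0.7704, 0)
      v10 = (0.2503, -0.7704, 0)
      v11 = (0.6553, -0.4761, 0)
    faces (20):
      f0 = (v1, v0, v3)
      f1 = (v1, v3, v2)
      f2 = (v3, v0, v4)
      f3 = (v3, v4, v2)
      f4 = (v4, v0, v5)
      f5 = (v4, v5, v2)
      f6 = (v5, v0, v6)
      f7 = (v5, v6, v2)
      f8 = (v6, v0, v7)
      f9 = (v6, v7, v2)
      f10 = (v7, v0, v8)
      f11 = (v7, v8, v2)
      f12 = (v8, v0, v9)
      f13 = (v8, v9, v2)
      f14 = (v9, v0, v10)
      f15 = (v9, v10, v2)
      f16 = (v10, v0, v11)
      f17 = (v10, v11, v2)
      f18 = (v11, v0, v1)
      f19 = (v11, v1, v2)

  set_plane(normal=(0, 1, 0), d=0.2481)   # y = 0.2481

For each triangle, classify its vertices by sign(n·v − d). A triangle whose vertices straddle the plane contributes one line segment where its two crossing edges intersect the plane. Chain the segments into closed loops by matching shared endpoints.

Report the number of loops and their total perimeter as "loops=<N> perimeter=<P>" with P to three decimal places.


loops=1 perimeter=4.457

Straddling triangles (10 of 20):
  (v1,v0,v3) [--+] → (0.341483, 0.2481, 0)–(0.729384, 0.2481, 0)  len=0.3879
  (v1,v3,v2) [-+-] → (0.729384, 0.2481, 0)–(0.341483, 0.2481, 0.885948)  len=0.9671
  (v3,v0,v4) [+-+] → (0.341483, 0.2481, 0)–(0.0806067, 0.2481, 0)  len=0.2609
  (v3,v4,v2) [++-] → (0.0806067, 0.2481, 1.25423)–(0.341483, 0.2481, 0.885948)  len=0.4513
  (v4,v0,v5) [+-+] → (0.0806067, 0.2481, 0)–(-0.0806067, 0.2481, 0)  len=0.1612
  (v4,v5,v2) [++-] → (-0.0806067, 0.2481, 1.25423)–(0.0806067, 0.2481, 1.25423)  len=0.1612
  (v5,v0,v6) [+-+] → (-0.0806067, 0.2481, 0)–(-0.341483, 0.2481, 0)  len=0.2609
  (v5,v6,v2) [++-] → (-0.341483, 0.2481, 0.885948)–(-0.0806067, 0.2481, 1.25423)  len=0.4513
  (v6,v0,v7) [+--] → (-0.341483, 0.2481, 0)–(-0.729384, 0.2481, 0)  len=0.3879
  (v6,v7,v2) [+--] → (-0.729384, 0.2481, 0)–(-0.341483, 0.2481, 0.885948)  len=0.9671

Chained into 1 loop(s):
  loop 1: 10 segments, perimeter = 4.4569
Total perimeter = 4.457


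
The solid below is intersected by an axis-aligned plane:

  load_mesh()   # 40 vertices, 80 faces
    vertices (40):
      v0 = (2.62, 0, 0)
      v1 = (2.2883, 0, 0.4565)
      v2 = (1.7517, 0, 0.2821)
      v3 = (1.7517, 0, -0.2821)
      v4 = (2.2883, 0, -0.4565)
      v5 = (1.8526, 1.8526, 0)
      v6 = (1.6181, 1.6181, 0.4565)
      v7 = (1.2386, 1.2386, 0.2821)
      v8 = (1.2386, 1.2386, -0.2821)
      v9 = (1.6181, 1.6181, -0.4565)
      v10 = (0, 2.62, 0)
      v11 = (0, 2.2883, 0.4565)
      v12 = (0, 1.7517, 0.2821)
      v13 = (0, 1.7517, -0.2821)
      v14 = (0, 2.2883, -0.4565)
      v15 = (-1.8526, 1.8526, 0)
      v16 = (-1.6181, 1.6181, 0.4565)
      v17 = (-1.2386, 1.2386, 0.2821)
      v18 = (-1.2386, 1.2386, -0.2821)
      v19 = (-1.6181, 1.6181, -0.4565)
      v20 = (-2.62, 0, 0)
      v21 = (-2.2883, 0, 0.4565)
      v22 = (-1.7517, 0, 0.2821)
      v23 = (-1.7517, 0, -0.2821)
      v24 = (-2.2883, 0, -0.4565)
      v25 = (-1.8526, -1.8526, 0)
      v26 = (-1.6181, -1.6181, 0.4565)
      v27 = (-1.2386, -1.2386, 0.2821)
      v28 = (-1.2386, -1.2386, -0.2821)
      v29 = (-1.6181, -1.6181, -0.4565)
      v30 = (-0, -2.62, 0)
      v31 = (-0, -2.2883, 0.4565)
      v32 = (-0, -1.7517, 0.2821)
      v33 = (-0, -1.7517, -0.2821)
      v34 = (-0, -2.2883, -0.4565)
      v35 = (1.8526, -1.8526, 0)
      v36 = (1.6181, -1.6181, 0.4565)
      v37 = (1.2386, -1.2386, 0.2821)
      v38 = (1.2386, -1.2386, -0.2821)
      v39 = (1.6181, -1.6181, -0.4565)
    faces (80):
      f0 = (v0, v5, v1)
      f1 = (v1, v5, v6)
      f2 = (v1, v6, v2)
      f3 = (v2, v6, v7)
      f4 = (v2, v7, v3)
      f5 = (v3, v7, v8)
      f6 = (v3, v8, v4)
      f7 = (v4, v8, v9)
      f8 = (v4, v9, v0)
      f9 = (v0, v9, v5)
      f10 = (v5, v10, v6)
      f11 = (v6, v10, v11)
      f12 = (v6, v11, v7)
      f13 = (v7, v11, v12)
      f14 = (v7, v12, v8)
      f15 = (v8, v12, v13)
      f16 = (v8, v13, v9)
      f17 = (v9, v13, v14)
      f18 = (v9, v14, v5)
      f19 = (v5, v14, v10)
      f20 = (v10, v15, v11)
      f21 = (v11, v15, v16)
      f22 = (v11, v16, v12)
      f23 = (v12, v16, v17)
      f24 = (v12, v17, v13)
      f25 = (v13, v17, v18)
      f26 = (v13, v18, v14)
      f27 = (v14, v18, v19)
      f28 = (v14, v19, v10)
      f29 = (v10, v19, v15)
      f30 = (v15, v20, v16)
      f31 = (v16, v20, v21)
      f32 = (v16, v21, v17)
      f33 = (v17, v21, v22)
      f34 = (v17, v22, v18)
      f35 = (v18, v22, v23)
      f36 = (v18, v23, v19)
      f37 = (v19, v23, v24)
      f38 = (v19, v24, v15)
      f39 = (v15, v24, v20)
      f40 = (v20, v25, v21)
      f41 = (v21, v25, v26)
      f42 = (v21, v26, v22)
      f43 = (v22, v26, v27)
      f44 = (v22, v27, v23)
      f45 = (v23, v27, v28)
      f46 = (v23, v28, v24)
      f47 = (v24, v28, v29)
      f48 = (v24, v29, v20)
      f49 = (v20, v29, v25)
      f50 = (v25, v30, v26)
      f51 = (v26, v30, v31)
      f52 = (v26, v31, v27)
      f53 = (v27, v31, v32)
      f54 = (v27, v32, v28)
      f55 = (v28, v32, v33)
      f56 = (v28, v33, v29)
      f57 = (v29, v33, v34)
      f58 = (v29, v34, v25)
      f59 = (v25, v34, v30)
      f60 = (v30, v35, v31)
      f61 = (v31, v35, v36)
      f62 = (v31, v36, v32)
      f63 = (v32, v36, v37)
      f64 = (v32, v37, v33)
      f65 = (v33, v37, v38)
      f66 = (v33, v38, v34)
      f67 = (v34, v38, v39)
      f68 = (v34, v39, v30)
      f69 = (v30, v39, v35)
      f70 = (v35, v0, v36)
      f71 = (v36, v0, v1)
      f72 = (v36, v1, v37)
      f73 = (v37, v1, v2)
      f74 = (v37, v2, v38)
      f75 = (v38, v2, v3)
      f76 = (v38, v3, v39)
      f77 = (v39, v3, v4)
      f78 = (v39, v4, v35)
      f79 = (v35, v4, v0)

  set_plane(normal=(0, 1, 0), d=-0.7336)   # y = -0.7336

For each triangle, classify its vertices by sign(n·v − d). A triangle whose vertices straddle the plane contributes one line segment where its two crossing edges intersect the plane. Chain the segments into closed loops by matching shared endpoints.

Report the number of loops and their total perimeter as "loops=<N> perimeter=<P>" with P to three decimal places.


loops=2 perimeter=5.643

Straddling triangles (20 of 80):
  (v20,v25,v21) [+-+] → (-2.31612, -0.7336, 0)–(-2.11577, -0.7336, 0.275733)  len=0.3408
  (v21,v25,v26) [+--] → (-2.11577, -0.7336, 0.275733)–(-1.98445, -0.7336, 0.4565)  len=0.2234
  (v21,v26,v22) [+-+] → (-1.98445, -0.7336, 0.4565)–(-1.69113, -0.7336, 0.361168)  len=0.3084
  (v22,v26,v27) [+--] → (-1.69113, -0.7336, 0.361168)–(-1.4478, -0.7336, 0.2821)  len=0.2559
  (v22,v27,v23) [+-+] → (-1.4478, -0.7336, 0.2821)–(-1.4478, -0.7336, 0.0520653)  len=0.2300
  (v23,v27,v28) [+--] → (-1.4478, -0.7336, 0.0520653)–(-1.4478, -0.7336, -0.2821)  len=0.3342
  (v23,v28,v24) [+-+] → (-1.4478, -0.7336, -0.2821)–(-1.66658, -0.7336, -0.353206)  len=0.2300
  (v24,v28,v29) [+--] → (-1.66658, -0.7336, -0.353206)–(-1.98445, -0.7336, -0.4565)  len=0.3342
  (v24,v29,v20) [+-+] → (-1.98445, -0.7336, -0.4565)–(-2.16577, -0.7336, -0.206964)  len=0.3085
  (v20,v29,v25) [+--] → (-2.16577, -0.7336, -0.206964)–(-2.31612, -0.7336, 0)  len=0.2558
  (v35,v0,v36) [-+-] → (2.31612, -0.7336, 0)–(2.16577, -0.7336, 0.206964)  len=0.2558
  (v36,v0,v1) [-++] → (2.16577, -0.7336, 0.206964)–(1.98445, -0.7336, 0.4565)  len=0.3085
  (v36,v1,v37) [-+-] → (1.98445, -0.7336, 0.4565)–(1.66658, -0.7336, 0.353206)  len=0.3342
  (v37,v1,v2) [-++] → (1.66658, -0.7336, 0.353206)–(1.4478, -0.7336, 0.2821)  len=0.2300
  (v37,v2,v38) [-+-] → (1.4478, -0.7336, 0.2821)–(1.4478, -0.7336, -0.0520653)  len=0.3342
  (v38,v2,v3) [-++] → (1.4478, -0.7336, -0.0520653)–(1.4478, -0.7336, -0.2821)  len=0.2300
  (v38,v3,v39) [-+-] → (1.4478, -0.7336, -0.2821)–(1.69113, -0.7336, -0.361168)  len=0.2559
  (v39,v3,v4) [-++] → (1.69113, -0.7336, -0.361168)–(1.98445, -0.7336, -0.4565)  len=0.3084
  (v39,v4,v35) [-+-] → (1.98445, -0.7336, -0.4565)–(2.11577, -0.7336, -0.275733)  len=0.2234
  (v35,v4,v0) [-++] → (2.11577, -0.7336, -0.275733)–(2.31612, -0.7336, 0)  len=0.3408

Chained into 2 loop(s):
  loop 1: 10 segments, perimeter = 2.8213
  loop 2: 10 segments, perimeter = 2.8213
Total perimeter = 5.643


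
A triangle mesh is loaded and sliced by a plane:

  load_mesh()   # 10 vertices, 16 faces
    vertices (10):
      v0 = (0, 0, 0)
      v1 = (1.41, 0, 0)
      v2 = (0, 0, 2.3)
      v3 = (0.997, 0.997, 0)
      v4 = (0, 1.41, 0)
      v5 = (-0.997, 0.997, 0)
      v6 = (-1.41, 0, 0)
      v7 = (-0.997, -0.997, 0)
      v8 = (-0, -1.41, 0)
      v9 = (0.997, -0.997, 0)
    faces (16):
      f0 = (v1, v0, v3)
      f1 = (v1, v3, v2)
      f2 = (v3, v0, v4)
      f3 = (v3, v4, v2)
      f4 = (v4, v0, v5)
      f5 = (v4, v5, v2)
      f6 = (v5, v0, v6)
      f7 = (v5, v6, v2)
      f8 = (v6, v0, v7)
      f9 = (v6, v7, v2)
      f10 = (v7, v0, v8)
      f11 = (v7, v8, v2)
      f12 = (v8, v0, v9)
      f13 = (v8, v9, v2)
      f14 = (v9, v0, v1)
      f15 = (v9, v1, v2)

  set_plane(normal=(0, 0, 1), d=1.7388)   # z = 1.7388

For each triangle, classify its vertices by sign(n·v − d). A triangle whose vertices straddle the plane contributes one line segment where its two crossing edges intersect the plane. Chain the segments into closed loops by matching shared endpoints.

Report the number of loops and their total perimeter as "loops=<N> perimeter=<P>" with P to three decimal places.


loops=1 perimeter=2.107

Straddling triangles (8 of 16):
  (v1,v3,v2) [--+] → (0.243268, 0.243268, 1.7388)–(0.34404, 0, 1.7388)  len=0.2633
  (v3,v4,v2) [--+] → (0, 0.34404, 1.7388)–(0.243268, 0.243268, 1.7388)  len=0.2633
  (v4,v5,v2) [--+] → (-0.243268, 0.243268, 1.7388)–(0, 0.34404, 1.7388)  len=0.2633
  (v5,v6,v2) [--+] → (-0.34404, 0, 1.7388)–(-0.243268, 0.243268, 1.7388)  len=0.2633
  (v6,v7,v2) [--+] → (-0.243268, -0.243268, 1.7388)–(-0.34404, 0, 1.7388)  len=0.2633
  (v7,v8,v2) [--+] → (0, -0.34404, 1.7388)–(-0.243268, -0.243268, 1.7388)  len=0.2633
  (v8,v9,v2) [--+] → (0.243268, -0.243268, 1.7388)–(0, -0.34404, 1.7388)  len=0.2633
  (v9,v1,v2) [--+] → (0.34404, 0, 1.7388)–(0.243268, -0.243268, 1.7388)  len=0.2633

Chained into 1 loop(s):
  loop 1: 8 segments, perimeter = 2.1065
Total perimeter = 2.107


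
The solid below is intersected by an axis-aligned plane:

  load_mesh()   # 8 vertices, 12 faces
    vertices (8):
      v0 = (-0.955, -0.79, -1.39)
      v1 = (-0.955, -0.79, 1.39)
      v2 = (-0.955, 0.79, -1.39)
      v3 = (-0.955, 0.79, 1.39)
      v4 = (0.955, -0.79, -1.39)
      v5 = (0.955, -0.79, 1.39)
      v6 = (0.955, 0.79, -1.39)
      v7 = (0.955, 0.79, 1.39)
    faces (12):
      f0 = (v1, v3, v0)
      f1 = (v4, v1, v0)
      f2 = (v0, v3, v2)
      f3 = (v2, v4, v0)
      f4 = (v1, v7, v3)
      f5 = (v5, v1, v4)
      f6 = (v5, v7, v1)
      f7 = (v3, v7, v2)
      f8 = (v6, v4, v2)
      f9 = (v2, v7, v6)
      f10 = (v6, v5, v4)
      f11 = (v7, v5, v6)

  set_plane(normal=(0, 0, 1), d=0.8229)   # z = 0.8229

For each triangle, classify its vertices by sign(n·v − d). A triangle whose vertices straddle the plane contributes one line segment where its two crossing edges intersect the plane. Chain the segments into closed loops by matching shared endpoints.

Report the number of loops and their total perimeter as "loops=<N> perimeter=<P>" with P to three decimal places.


Straddling triangles (8 of 12):
  (v1,v3,v0) [++-] → (-0.955, 0.467691, 0.8229)–(-0.955, -0.79, 0.8229)  len=1.2577
  (v4,v1,v0) [-+-] → (-0.565374, -0.79, 0.8229)–(-0.955, -0.79, 0.8229)  len=0.3896
  (v0,v3,v2) [-+-] → (-0.955, 0.467691, 0.8229)–(-0.955, 0.79, 0.8229)  len=0.3223
  (v5,v1,v4) [++-] → (-0.565374, -0.79, 0.8229)–(0.955, -0.79, 0.8229)  len=1.5204
  (v3,v7,v2) [++-] → (0.565374, 0.79, 0.8229)–(-0.955, 0.79, 0.8229)  len=1.5204
  (v2,v7,v6) [-+-] → (0.565374, 0.79, 0.8229)–(0.955, 0.79, 0.8229)  len=0.3896
  (v6,v5,v4) [-+-] → (0.955, -0.467691, 0.8229)–(0.955, -0.79, 0.8229)  len=0.3223
  (v7,v5,v6) [++-] → (0.955, -0.467691, 0.8229)–(0.955, 0.79, 0.8229)  len=1.2577

Chained into 1 loop(s):
  loop 1: 8 segments, perimeter = 6.9800
Total perimeter = 6.980

loops=1 perimeter=6.980


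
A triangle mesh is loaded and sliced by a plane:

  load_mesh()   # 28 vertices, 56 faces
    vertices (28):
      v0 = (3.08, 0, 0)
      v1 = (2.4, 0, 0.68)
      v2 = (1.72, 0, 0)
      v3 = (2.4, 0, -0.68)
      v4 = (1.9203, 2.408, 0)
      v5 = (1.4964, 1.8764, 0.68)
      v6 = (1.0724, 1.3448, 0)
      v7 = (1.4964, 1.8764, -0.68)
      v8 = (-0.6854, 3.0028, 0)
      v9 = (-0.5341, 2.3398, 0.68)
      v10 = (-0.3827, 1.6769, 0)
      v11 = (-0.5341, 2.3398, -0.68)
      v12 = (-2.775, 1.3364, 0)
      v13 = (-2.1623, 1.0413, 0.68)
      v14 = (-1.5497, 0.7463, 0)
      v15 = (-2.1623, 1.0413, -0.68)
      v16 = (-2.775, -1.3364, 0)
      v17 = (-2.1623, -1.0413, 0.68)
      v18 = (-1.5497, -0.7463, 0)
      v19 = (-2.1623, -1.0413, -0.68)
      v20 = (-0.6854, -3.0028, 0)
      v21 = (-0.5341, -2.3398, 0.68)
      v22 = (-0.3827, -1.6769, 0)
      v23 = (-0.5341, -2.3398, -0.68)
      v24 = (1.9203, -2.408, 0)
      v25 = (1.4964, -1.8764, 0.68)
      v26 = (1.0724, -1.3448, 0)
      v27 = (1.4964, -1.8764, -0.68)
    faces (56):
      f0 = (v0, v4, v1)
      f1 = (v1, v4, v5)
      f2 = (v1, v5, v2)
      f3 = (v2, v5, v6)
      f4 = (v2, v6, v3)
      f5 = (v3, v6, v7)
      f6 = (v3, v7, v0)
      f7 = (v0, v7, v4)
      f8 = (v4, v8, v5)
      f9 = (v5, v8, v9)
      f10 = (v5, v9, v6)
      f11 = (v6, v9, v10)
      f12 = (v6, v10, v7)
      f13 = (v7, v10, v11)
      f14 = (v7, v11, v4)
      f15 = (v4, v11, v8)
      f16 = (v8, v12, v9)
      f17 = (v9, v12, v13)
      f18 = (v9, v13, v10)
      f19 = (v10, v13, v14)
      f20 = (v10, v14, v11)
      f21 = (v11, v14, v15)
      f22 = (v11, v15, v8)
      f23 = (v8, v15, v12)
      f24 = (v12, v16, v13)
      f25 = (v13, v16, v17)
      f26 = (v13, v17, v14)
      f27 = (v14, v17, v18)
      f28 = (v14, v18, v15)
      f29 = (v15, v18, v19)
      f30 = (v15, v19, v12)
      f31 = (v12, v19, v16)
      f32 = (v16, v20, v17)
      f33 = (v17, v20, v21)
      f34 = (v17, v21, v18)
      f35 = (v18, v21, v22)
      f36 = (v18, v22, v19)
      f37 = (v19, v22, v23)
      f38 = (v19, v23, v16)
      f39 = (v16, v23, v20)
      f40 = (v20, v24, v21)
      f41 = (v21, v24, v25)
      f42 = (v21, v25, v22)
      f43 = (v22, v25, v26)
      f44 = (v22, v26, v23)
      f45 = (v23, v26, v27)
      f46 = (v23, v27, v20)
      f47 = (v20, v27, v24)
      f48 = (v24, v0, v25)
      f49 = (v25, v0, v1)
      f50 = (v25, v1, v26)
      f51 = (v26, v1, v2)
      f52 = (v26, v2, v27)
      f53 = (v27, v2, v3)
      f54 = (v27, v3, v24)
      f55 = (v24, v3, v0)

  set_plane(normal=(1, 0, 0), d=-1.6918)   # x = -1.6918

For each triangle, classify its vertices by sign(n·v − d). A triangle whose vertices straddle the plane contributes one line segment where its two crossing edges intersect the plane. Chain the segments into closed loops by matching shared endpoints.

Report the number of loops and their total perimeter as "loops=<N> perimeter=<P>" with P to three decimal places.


Straddling triangles (18 of 56):
  (v8,v12,v9) [+-+] → (-1.6918, 2.20022, 0)–(-1.6918, 1.82142, 0.328697)  len=0.5015
  (v9,v12,v13) [+--] → (-1.6918, 1.82142, 0.328697)–(-1.6918, 1.41653, 0.68)  len=0.5361
  (v9,v13,v10) [+-+] → (-1.6918, 1.41653, 0.68)–(-1.6918, 1.20934, 0.500218)  len=0.2743
  (v10,v13,v14) [+-+] → (-1.6918, 1.20934, 0.500218)–(-1.6918, 0.814729, 0.157734)  len=0.5225
  (v11,v14,v15) [++-] → (-1.6918, 0.814729, -0.157734)–(-1.6918, 1.41653, -0.68)  len=0.7968
  (v11,v15,v8) [+-+] → (-1.6918, 1.41653, -0.68)–(-1.6918, 1.66618, -0.463371)  len=0.3305
  (v8,v15,v12) [+--] → (-1.6918, 1.66618, -0.463371)–(-1.6918, 2.20022, 0)  len=0.7070
  (v13,v17,v14) [--+] → (-1.6918, 0.331644, 0.157734)–(-1.6918, 0.814729, 0.157734)  len=0.4831
  (v14,v17,v18) [+-+] → (-1.6918, 0.331644, 0.157734)–(-1.6918, -0.814729, 0.157734)  len=1.1464
  (v14,v18,v15) [++-] → (-1.6918, -0.331644, -0.157734)–(-1.6918, 0.814729, -0.157734)  len=1.1464
  (v15,v18,v19) [-+-] → (-1.6918, -0.331644, -0.157734)–(-1.6918, -0.814729, -0.157734)  len=0.4831
  (v16,v20,v17) [-+-] → (-1.6918, -2.20022, 0)–(-1.6918, -1.66618, 0.463371)  len=0.7070
  (v17,v20,v21) [-++] → (-1.6918, -1.66618, 0.463371)–(-1.6918, -1.41653, 0.68)  len=0.3305
  (v17,v21,v18) [-++] → (-1.6918, -1.41653, 0.68)–(-1.6918, -0.814729, 0.157734)  len=0.7968
  (v18,v22,v19) [++-] → (-1.6918, -1.20934, -0.500218)–(-1.6918, -0.814729, -0.157734)  len=0.5225
  (v19,v22,v23) [-++] → (-1.6918, -1.20934, -0.500218)–(-1.6918, -1.41653, -0.68)  len=0.2743
  (v19,v23,v16) [-+-] → (-1.6918, -1.41653, -0.68)–(-1.6918, -1.82142, -0.328697)  len=0.5361
  (v16,v23,v20) [-++] → (-1.6918, -1.82142, -0.328697)–(-1.6918, -2.20022, 0)  len=0.5015

Chained into 1 loop(s):
  loop 1: 18 segments, perimeter = 10.5965
Total perimeter = 10.597

loops=1 perimeter=10.597
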